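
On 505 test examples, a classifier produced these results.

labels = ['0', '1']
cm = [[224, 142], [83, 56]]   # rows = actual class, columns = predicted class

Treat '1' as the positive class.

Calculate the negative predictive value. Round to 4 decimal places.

0.7296

NPV = TN/(TN+FN) = 224/(224+83) = 0.7296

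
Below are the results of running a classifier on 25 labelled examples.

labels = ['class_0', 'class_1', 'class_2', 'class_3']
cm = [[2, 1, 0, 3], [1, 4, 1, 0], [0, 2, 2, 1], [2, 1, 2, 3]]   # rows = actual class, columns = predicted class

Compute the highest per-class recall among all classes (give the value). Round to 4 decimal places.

Per-class recall (TP/(TP+FN)):
  class_0: TP=2, FN=1+0+3=4 → 2/6 = 0.33333
  class_1: TP=4, FN=1+1+0=2 → 4/6 = 0.66667
  class_2: TP=2, FN=0+2+1=3 → 2/5 = 0.40000
  class_3: TP=3, FN=2+1+2=5 → 3/8 = 0.37500
Highest is class 'class_1' with recall = 0.6667.

0.6667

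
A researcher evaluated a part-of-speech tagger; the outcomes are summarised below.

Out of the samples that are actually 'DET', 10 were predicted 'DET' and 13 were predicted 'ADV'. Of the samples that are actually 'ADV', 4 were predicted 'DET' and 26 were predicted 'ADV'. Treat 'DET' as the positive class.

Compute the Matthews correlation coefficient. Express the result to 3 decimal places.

MCC = (TP·TN − FP·FN) / √((TP+FP)(TP+FN)(TN+FP)(TN+FN))
Numerator = 10·26 − 4·13 = 208
Denominator = √(14·23·30·39) = √376740 = 613.7915
MCC = 208 / 613.7915 = 0.339

0.339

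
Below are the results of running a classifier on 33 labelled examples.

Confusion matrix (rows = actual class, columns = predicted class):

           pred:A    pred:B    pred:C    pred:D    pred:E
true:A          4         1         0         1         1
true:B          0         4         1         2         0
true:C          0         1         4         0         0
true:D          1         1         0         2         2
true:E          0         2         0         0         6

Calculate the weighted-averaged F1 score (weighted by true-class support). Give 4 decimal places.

0.6059

Per-class F1 score (2·TP/(2·TP+FP+FN)):
  A: TP=4, FP=0+0+1+0=1, FN=1+0+1+1=3 → 8/12 = 0.66667
  B: TP=4, FP=1+1+1+2=5, FN=0+1+2+0=3 → 8/16 = 0.50000
  C: TP=4, FP=0+1+0+0=1, FN=0+1+0+0=1 → 8/10 = 0.80000
  D: TP=2, FP=1+2+0+0=3, FN=1+1+0+2=4 → 4/11 = 0.36364
  E: TP=6, FP=1+0+0+2=3, FN=0+2+0+0=2 → 12/17 = 0.70588
Weighted-F1 score = Σ (supportᵢ/N)·F1 scoreᵢ with N=33: (7/33)·0.66667 + (7/33)·0.50000 + (5/33)·0.80000 + (6/33)·0.36364 + (8/33)·0.70588 = 0.6059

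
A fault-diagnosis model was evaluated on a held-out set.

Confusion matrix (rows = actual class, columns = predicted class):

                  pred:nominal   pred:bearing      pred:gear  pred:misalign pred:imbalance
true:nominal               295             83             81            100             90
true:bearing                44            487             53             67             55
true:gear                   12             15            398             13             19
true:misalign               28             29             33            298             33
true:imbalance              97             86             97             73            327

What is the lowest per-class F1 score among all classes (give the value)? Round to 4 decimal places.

Per-class F1 score (2·TP/(2·TP+FP+FN)):
  nominal: TP=295, FP=44+12+28+97=181, FN=83+81+100+90=354 → 590/1125 = 0.52444
  bearing: TP=487, FP=83+15+29+86=213, FN=44+53+67+55=219 → 974/1406 = 0.69275
  gear: TP=398, FP=81+53+33+97=264, FN=12+15+13+19=59 → 796/1119 = 0.71135
  misalign: TP=298, FP=100+67+13+73=253, FN=28+29+33+33=123 → 596/972 = 0.61317
  imbalance: TP=327, FP=90+55+19+33=197, FN=97+86+97+73=353 → 654/1204 = 0.54319
Lowest is class 'nominal' with F1 score = 0.5244.

0.5244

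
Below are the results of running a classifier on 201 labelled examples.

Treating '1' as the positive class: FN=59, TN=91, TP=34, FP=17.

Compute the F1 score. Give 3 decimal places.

0.472

Precision = TP/(TP+FP) = 34/51 = 0.6667
Recall = TP/(TP+FN) = 34/93 = 0.3656
F1 = 2·TP/(2·TP+FP+FN) = 68/144 = 0.472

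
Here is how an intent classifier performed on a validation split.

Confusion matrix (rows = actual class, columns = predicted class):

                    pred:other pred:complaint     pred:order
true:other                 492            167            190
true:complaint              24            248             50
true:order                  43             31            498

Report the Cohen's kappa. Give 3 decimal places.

0.559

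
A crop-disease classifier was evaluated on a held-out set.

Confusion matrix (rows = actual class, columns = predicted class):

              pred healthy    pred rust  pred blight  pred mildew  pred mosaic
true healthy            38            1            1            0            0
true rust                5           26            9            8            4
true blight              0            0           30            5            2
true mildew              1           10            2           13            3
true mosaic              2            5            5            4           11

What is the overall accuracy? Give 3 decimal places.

Accuracy = trace / total = (38+26+30+13+11=118) / 185 = 118/185 = 0.638

0.638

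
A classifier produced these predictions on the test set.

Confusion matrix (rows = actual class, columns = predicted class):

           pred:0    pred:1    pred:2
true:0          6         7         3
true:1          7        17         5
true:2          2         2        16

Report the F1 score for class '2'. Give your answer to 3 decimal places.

0.727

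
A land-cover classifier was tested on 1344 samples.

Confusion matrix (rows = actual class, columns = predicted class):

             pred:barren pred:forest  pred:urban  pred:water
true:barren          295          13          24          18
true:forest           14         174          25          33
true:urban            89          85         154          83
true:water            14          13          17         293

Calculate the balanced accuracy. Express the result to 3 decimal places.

Balanced accuracy = mean of per-class recall.
  barren: recall = 295/350 = 0.8429
  forest: recall = 174/246 = 0.7073
  urban: recall = 154/411 = 0.3747
  water: recall = 293/337 = 0.8694
Mean = (0.8429 + 0.7073 + 0.3747 + 0.8694) / 4 = 0.699

0.699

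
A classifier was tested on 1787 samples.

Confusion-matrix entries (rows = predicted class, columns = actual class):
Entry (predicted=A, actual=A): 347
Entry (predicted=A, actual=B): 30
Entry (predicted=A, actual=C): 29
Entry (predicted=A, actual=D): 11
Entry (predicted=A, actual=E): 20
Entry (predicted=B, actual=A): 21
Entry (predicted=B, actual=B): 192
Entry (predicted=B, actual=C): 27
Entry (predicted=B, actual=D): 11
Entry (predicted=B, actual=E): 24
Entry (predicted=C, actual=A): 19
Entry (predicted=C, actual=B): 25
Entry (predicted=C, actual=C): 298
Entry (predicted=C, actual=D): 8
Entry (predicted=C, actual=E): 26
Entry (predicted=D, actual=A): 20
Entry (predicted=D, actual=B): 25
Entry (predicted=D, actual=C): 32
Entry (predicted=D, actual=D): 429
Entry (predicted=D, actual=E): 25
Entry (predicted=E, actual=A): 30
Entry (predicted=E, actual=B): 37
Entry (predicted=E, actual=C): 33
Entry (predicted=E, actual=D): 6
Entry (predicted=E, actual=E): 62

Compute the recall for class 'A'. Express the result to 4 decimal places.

Treat 'A' as positive and all other classes as negative.
recall = TP/(TP+FN).
A: TP=347, FN=21+19+20+30=90 → 347/437 = 0.79405

0.7941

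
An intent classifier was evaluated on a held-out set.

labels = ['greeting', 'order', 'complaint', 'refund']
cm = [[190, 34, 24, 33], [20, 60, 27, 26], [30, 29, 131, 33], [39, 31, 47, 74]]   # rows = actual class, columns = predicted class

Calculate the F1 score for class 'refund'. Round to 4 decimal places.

0.4146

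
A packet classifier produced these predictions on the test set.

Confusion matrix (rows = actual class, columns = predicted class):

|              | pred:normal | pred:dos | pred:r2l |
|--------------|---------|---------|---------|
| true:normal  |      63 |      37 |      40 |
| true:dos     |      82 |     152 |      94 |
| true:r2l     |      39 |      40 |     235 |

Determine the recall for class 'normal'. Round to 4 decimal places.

0.4500

Treat 'normal' as positive and all other classes as negative.
recall = TP/(TP+FN).
normal: TP=63, FN=37+40=77 → 63/140 = 0.45000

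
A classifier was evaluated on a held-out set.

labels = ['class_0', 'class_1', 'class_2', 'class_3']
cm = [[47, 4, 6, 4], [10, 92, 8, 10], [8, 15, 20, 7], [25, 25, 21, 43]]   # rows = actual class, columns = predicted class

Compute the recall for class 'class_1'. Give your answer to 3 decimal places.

recall = TP/(TP+FN).
class_1: TP=92, FN=10+8+10=28 → 92/120 = 0.7667

0.767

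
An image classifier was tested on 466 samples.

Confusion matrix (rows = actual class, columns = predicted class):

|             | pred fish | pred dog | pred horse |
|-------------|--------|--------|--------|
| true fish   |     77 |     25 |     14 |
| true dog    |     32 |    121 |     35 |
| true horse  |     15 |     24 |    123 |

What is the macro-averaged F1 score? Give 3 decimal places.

0.685

Per-class F1 score (2·TP/(2·TP+FP+FN)):
  fish: TP=77, FP=32+15=47, FN=25+14=39 → 154/240 = 0.6417
  dog: TP=121, FP=25+24=49, FN=32+35=67 → 242/358 = 0.6760
  horse: TP=123, FP=14+35=49, FN=15+24=39 → 246/334 = 0.7365
Macro-F1 score = mean = (0.6417 + 0.6760 + 0.7365) / 3 = 0.685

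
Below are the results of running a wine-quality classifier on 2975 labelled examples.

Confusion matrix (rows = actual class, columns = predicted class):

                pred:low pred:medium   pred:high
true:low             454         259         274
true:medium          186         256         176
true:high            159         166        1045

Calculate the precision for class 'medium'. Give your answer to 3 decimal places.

Treat 'medium' as positive and all other classes as negative.
precision = TP/(TP+FP).
medium: TP=256, FP=259+166=425 → 256/681 = 0.3759

0.376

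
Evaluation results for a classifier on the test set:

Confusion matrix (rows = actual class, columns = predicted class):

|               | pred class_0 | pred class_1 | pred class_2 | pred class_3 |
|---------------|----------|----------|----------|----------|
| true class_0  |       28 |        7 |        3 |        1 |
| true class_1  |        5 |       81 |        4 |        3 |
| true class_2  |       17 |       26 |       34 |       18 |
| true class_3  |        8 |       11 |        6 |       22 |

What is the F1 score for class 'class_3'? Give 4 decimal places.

One-vs-rest for 'class_3': TP = diagonal; FP = other classes predicted 'class_3'; FN = 'class_3' predicted as other.
F1 score = 2·TP/(2·TP+FP+FN).
class_3: TP=22, FP=1+3+18=22, FN=8+11+6=25 → 44/91 = 0.48352

0.4835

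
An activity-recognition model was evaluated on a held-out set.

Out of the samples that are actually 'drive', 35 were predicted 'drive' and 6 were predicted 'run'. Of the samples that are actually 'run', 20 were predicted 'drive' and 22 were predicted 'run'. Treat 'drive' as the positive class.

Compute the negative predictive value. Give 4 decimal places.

NPV = TN/(TN+FN) = 22/(22+6) = 0.7857

0.7857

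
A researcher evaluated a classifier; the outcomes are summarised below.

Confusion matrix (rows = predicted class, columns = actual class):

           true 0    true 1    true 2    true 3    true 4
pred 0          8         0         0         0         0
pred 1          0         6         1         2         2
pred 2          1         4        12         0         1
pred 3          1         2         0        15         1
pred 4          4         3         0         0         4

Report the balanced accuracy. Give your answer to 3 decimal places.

0.655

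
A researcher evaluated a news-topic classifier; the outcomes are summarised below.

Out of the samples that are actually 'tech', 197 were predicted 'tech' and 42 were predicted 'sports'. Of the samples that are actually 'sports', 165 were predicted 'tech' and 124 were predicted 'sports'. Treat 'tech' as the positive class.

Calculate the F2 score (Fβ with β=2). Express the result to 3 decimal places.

Fβ = (1+β²)·TP / ((1+β²)·TP + β²·FN + FP), with β²=4
= 5·197 / (5·197 + 4·42 + 165) = 0.747

0.747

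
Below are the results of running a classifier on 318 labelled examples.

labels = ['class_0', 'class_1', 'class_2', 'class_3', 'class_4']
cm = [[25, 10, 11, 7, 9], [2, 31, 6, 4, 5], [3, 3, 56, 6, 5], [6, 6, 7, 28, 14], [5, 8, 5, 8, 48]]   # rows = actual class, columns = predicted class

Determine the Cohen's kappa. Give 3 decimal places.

0.486

Observed agreement pₒ = trace/N = 188/318 = 0.5912
Expected agreement pₑ = Σ (rowᵢ·colᵢ)/N² = (62·41 + 48·58 + 73·85 + 61·53 + 74·81)/318² = 0.2053
κ = (pₒ − pₑ)/(1 − pₑ) = (0.5912 − 0.2053)/(1 − 0.2053) = 0.486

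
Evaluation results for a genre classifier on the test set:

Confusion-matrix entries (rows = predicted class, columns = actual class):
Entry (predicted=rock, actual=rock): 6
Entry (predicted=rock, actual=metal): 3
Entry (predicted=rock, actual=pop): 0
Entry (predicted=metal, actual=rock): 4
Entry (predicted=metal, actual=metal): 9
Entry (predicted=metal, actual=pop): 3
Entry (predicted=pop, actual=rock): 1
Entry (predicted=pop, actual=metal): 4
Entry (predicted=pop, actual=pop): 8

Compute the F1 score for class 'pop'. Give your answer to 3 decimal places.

Take TP from the diagonal, FP from the rest of the 'pop' prediction marginal, FN from the rest of the 'pop' actual marginal.
F1 score = 2·TP/(2·TP+FP+FN).
pop: TP=8, FP=1+4=5, FN=0+3=3 → 16/24 = 0.6667

0.667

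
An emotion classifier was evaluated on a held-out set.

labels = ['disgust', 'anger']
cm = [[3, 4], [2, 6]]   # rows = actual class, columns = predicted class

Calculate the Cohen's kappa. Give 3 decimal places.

0.182

Observed agreement pₒ = trace/N = 9/15 = 0.6000
Expected agreement pₑ = Σ (rowᵢ·colᵢ)/N² = (7·5 + 8·10)/15² = 0.5111
κ = (pₒ − pₑ)/(1 − pₑ) = (0.6000 − 0.5111)/(1 − 0.5111) = 0.182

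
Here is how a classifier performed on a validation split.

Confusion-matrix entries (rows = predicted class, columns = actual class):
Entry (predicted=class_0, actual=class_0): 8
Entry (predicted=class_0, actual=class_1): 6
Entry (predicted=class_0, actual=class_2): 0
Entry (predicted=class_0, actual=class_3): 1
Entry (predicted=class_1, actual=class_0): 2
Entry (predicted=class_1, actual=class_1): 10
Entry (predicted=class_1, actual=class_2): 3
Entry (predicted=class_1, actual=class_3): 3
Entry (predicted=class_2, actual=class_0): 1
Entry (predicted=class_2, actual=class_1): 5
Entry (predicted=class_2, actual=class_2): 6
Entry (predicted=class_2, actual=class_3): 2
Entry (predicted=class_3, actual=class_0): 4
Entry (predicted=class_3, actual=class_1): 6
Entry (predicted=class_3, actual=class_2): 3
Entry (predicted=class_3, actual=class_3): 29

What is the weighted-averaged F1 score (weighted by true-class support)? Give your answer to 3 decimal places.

0.583

Per-class F1 score (2·TP/(2·TP+FP+FN)):
  class_0: TP=8, FP=6+0+1=7, FN=2+1+4=7 → 16/30 = 0.5333
  class_1: TP=10, FP=2+3+3=8, FN=6+5+6=17 → 20/45 = 0.4444
  class_2: TP=6, FP=1+5+2=8, FN=0+3+3=6 → 12/26 = 0.4615
  class_3: TP=29, FP=4+6+3=13, FN=1+3+2=6 → 58/77 = 0.7532
Weighted-F1 score = Σ (supportᵢ/N)·F1 scoreᵢ with N=89: (15/89)·0.5333 + (27/89)·0.4444 + (12/89)·0.4615 + (35/89)·0.7532 = 0.583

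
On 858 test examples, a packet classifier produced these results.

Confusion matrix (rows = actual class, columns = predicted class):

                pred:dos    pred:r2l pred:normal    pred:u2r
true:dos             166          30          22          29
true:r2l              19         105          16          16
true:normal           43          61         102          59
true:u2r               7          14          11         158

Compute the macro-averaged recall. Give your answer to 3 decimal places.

Per-class recall (TP/(TP+FN)):
  dos: TP=166, FN=30+22+29=81 → 166/247 = 0.6721
  r2l: TP=105, FN=19+16+16=51 → 105/156 = 0.6731
  normal: TP=102, FN=43+61+59=163 → 102/265 = 0.3849
  u2r: TP=158, FN=7+14+11=32 → 158/190 = 0.8316
Macro-recall = mean = (0.6721 + 0.6731 + 0.3849 + 0.8316) / 4 = 0.640

0.640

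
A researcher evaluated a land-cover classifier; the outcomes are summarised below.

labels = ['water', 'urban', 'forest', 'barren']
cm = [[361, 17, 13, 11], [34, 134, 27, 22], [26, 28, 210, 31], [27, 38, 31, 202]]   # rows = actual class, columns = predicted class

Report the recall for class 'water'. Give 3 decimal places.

Take TP from the diagonal, FP from the rest of the 'water' prediction marginal, FN from the rest of the 'water' actual marginal.
recall = TP/(TP+FN).
water: TP=361, FN=17+13+11=41 → 361/402 = 0.8980

0.898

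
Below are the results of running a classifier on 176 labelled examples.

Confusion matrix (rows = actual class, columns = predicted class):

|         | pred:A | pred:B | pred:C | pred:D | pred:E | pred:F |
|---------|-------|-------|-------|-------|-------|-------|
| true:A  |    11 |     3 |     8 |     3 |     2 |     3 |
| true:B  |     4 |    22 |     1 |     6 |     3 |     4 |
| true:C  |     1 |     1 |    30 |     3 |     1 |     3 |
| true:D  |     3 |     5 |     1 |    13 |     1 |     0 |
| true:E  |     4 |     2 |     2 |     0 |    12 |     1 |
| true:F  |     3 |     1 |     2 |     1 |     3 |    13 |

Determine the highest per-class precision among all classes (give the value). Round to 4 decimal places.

0.6818

Per-class precision (TP/(TP+FP)):
  A: TP=11, FP=4+1+3+4+3=15 → 11/26 = 0.42308
  B: TP=22, FP=3+1+5+2+1=12 → 22/34 = 0.64706
  C: TP=30, FP=8+1+1+2+2=14 → 30/44 = 0.68182
  D: TP=13, FP=3+6+3+0+1=13 → 13/26 = 0.50000
  E: TP=12, FP=2+3+1+1+3=10 → 12/22 = 0.54545
  F: TP=13, FP=3+4+3+0+1=11 → 13/24 = 0.54167
Highest is class 'C' with precision = 0.6818.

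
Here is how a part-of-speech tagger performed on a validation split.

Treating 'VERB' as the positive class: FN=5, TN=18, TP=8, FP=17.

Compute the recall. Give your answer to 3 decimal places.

0.615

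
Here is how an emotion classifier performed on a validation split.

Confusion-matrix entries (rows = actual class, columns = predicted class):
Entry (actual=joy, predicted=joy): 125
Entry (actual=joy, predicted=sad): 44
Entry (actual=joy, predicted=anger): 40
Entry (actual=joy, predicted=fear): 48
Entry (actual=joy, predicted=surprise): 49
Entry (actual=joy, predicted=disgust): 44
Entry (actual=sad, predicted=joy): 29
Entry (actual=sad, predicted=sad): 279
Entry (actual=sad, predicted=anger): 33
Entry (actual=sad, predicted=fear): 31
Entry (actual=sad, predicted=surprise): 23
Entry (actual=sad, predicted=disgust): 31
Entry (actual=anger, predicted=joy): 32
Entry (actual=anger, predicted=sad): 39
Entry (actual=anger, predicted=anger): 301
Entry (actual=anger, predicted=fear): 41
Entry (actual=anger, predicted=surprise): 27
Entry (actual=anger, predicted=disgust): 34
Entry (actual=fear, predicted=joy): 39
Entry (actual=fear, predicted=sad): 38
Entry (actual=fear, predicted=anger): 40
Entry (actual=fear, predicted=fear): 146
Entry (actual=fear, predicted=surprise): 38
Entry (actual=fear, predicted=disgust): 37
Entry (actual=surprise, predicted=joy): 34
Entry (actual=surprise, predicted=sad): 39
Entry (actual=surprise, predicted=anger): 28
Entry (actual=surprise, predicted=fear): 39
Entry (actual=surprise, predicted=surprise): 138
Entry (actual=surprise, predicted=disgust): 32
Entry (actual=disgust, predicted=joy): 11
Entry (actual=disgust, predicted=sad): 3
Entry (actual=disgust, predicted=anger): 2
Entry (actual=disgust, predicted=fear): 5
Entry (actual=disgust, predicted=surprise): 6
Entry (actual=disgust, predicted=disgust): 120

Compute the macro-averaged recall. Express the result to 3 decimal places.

0.557

Per-class recall (TP/(TP+FN)):
  joy: TP=125, FN=44+40+48+49+44=225 → 125/350 = 0.3571
  sad: TP=279, FN=29+33+31+23+31=147 → 279/426 = 0.6549
  anger: TP=301, FN=32+39+41+27+34=173 → 301/474 = 0.6350
  fear: TP=146, FN=39+38+40+38+37=192 → 146/338 = 0.4320
  surprise: TP=138, FN=34+39+28+39+32=172 → 138/310 = 0.4452
  disgust: TP=120, FN=11+3+2+5+6=27 → 120/147 = 0.8163
Macro-recall = mean = (0.3571 + 0.6549 + 0.6350 + 0.4320 + 0.4452 + 0.8163) / 6 = 0.557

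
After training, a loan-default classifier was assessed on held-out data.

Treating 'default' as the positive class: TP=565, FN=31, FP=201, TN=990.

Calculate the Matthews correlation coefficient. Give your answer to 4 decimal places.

MCC = (TP·TN − FP·FN) / √((TP+FP)(TP+FN)(TN+FP)(TN+FN))
Numerator = 565·990 − 201·31 = 553119
Denominator = √(766·596·1191·1021) = √555152797896 = 745085.7655
MCC = 553119 / 745085.7655 = 0.7424

0.7424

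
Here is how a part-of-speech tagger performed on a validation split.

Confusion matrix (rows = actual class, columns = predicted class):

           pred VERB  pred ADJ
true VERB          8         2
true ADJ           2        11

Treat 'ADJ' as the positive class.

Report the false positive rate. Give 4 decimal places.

0.2000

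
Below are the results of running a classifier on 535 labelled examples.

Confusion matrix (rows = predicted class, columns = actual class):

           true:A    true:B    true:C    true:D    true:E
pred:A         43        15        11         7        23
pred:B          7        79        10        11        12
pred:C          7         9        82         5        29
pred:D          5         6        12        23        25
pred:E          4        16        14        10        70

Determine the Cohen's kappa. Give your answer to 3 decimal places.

0.436

Observed agreement pₒ = trace/N = 297/535 = 0.5551
Expected agreement pₑ = Σ (rowᵢ·colᵢ)/N² = (66·99 + 125·119 + 129·132 + 56·71 + 159·114)/535² = 0.2115
κ = (pₒ − pₑ)/(1 − pₑ) = (0.5551 − 0.2115)/(1 − 0.2115) = 0.436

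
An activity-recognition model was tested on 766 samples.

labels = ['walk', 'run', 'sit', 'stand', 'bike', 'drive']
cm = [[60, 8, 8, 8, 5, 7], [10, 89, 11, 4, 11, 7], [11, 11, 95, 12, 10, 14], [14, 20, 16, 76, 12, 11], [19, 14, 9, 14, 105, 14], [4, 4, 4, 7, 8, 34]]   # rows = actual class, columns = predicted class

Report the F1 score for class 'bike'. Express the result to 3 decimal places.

F1 score = 2·TP/(2·TP+FP+FN).
bike: TP=105, FP=5+11+10+12+8=46, FN=19+14+9+14+14=70 → 210/326 = 0.6442

0.644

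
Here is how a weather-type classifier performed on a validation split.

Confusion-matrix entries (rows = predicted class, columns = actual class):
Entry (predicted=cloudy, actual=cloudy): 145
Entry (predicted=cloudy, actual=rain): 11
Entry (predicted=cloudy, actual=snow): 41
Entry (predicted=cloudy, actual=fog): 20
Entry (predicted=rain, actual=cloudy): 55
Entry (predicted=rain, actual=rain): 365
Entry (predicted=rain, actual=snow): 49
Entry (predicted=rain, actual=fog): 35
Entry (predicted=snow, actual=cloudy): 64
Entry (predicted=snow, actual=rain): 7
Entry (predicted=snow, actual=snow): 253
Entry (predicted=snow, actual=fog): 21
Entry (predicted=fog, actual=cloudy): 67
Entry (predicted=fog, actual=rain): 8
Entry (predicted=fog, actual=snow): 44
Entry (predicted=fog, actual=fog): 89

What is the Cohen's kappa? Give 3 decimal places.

0.547

Observed agreement pₒ = trace/N = 852/1274 = 0.6688
Expected agreement pₑ = Σ (rowᵢ·colᵢ)/N² = (331·217 + 391·504 + 387·345 + 165·208)/1274² = 0.2691
κ = (pₒ − pₑ)/(1 − pₑ) = (0.6688 − 0.2691)/(1 − 0.2691) = 0.547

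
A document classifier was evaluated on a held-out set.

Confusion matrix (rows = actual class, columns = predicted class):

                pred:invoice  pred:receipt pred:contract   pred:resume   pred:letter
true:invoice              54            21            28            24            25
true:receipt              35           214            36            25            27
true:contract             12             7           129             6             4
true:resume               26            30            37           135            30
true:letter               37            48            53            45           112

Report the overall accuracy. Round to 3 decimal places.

0.537

Accuracy = trace / total = (54+214+129+135+112=644) / 1200 = 644/1200 = 0.537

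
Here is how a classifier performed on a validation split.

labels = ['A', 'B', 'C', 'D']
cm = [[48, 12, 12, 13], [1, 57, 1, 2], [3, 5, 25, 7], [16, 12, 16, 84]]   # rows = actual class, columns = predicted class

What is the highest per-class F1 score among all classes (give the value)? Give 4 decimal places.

0.7755

Per-class F1 score (2·TP/(2·TP+FP+FN)):
  A: TP=48, FP=1+3+16=20, FN=12+12+13=37 → 96/153 = 0.62745
  B: TP=57, FP=12+5+12=29, FN=1+1+2=4 → 114/147 = 0.77551
  C: TP=25, FP=12+1+16=29, FN=3+5+7=15 → 50/94 = 0.53191
  D: TP=84, FP=13+2+7=22, FN=16+12+16=44 → 168/234 = 0.71795
Highest is class 'B' with F1 score = 0.7755.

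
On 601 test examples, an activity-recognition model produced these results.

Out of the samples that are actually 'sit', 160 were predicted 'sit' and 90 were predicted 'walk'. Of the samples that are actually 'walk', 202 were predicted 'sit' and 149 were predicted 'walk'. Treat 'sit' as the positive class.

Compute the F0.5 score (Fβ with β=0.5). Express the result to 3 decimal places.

0.471

Fβ = (1+β²)·TP / ((1+β²)·TP + β²·FN + FP), with β²=1/4
= 1.25·160 / (1.25·160 + 0.25·90 + 202) = 0.471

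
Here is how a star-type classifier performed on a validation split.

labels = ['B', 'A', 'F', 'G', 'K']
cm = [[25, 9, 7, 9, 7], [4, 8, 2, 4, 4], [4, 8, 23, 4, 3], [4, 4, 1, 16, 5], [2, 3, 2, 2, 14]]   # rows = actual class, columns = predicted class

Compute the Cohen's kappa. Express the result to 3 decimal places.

0.364

Observed agreement pₒ = trace/N = 86/174 = 0.4943
Expected agreement pₑ = Σ (rowᵢ·colᵢ)/N² = (57·39 + 22·32 + 42·35 + 30·35 + 23·33)/174² = 0.2050
κ = (pₒ − pₑ)/(1 − pₑ) = (0.4943 − 0.2050)/(1 − 0.2050) = 0.364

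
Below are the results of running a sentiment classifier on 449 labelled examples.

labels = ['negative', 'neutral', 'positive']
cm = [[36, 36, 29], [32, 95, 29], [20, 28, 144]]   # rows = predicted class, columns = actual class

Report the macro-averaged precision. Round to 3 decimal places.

Per-class precision (TP/(TP+FP)):
  negative: TP=36, FP=36+29=65 → 36/101 = 0.3564
  neutral: TP=95, FP=32+29=61 → 95/156 = 0.6090
  positive: TP=144, FP=20+28=48 → 144/192 = 0.7500
Macro-precision = mean = (0.3564 + 0.6090 + 0.7500) / 3 = 0.572

0.572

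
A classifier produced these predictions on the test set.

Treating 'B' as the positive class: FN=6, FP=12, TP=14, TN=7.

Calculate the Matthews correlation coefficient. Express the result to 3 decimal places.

0.073

MCC = (TP·TN − FP·FN) / √((TP+FP)(TP+FN)(TN+FP)(TN+FN))
Numerator = 14·7 − 12·6 = 26
Denominator = √(26·20·19·13) = √128440 = 358.3853
MCC = 26 / 358.3853 = 0.073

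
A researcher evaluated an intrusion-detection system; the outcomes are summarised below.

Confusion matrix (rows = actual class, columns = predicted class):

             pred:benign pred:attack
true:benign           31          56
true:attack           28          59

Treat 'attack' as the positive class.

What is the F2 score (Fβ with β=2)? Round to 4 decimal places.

0.6371

Fβ = (1+β²)·TP / ((1+β²)·TP + β²·FN + FP), with β²=4
= 5·59 / (5·59 + 4·28 + 56) = 0.6371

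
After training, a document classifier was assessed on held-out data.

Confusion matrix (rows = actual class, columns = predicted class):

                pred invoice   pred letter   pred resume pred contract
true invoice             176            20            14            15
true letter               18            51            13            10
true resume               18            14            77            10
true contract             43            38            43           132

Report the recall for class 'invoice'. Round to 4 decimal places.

recall = TP/(TP+FN).
invoice: TP=176, FN=20+14+15=49 → 176/225 = 0.78222

0.7822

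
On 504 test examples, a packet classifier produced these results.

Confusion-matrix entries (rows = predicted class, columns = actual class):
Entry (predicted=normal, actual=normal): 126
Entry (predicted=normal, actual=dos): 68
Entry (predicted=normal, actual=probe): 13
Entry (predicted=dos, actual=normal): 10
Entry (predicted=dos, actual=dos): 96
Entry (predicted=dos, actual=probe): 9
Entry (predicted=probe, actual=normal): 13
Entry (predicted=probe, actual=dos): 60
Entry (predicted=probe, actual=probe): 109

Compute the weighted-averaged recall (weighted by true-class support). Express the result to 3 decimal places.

0.657

Per-class recall (TP/(TP+FN)):
  normal: TP=126, FN=10+13=23 → 126/149 = 0.8456
  dos: TP=96, FN=68+60=128 → 96/224 = 0.4286
  probe: TP=109, FN=13+9=22 → 109/131 = 0.8321
Weighted-recall = Σ (supportᵢ/N)·recallᵢ with N=504: (149/504)·0.8456 + (224/504)·0.4286 + (131/504)·0.8321 = 0.657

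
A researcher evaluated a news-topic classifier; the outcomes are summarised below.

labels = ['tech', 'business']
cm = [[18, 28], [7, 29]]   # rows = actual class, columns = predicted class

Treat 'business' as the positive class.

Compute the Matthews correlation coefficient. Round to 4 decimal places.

0.2122

MCC = (TP·TN − FP·FN) / √((TP+FP)(TP+FN)(TN+FP)(TN+FN))
Numerator = 29·18 − 28·7 = 326
Denominator = √(57·36·46·25) = √2359800 = 1536.1641
MCC = 326 / 1536.1641 = 0.2122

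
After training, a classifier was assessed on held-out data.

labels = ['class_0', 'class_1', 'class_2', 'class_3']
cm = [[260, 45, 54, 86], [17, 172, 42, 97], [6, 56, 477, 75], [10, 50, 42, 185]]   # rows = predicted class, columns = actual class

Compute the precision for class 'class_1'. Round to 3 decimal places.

Take TP from the diagonal, FP from the rest of the 'class_1' prediction marginal, FN from the rest of the 'class_1' actual marginal.
precision = TP/(TP+FP).
class_1: TP=172, FP=17+42+97=156 → 172/328 = 0.5244

0.524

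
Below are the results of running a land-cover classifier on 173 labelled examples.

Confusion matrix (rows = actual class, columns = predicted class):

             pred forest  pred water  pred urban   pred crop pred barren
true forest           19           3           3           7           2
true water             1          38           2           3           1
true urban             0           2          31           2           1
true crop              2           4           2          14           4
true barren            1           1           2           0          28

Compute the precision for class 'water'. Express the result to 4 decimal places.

0.7917

Treat 'water' as positive and all other classes as negative.
precision = TP/(TP+FP).
water: TP=38, FP=3+2+4+1=10 → 38/48 = 0.79167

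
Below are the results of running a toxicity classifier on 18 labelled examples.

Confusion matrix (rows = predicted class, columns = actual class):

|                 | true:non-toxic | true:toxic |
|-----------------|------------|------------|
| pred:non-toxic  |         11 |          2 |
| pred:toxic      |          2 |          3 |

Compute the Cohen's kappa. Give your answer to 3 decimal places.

0.446

Observed agreement pₒ = trace/N = 14/18 = 0.7778
Expected agreement pₑ = Σ (rowᵢ·colᵢ)/N² = (13·13 + 5·5)/18² = 0.5988
κ = (pₒ − pₑ)/(1 − pₑ) = (0.7778 − 0.5988)/(1 − 0.5988) = 0.446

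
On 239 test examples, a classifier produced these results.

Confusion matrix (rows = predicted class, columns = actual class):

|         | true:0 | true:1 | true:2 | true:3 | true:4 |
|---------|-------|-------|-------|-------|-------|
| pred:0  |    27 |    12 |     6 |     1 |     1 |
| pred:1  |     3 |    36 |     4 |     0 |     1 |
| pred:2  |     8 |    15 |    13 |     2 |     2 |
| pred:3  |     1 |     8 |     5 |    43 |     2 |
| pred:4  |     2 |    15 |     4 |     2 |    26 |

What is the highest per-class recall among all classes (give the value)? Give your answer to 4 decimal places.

Per-class recall (TP/(TP+FN)):
  0: TP=27, FN=3+8+1+2=14 → 27/41 = 0.65854
  1: TP=36, FN=12+15+8+15=50 → 36/86 = 0.41860
  2: TP=13, FN=6+4+5+4=19 → 13/32 = 0.40625
  3: TP=43, FN=1+0+2+2=5 → 43/48 = 0.89583
  4: TP=26, FN=1+1+2+2=6 → 26/32 = 0.81250
Highest is class '3' with recall = 0.8958.

0.8958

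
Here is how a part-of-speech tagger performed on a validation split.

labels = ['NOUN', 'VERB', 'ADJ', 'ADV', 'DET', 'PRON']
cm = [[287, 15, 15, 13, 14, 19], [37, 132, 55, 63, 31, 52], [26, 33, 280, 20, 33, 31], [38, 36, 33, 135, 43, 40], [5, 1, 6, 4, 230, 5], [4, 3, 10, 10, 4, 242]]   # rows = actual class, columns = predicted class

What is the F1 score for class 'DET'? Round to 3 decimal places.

One-vs-rest for 'DET': TP = diagonal; FP = other classes predicted 'DET'; FN = 'DET' predicted as other.
F1 score = 2·TP/(2·TP+FP+FN).
DET: TP=230, FP=14+31+33+43+4=125, FN=5+1+6+4+5=21 → 460/606 = 0.7591

0.759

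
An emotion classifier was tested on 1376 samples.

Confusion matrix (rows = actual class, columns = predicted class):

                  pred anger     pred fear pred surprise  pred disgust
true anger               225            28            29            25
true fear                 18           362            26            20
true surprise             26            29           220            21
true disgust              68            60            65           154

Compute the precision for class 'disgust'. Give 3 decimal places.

0.700

precision = TP/(TP+FP).
disgust: TP=154, FP=25+20+21=66 → 154/220 = 0.7000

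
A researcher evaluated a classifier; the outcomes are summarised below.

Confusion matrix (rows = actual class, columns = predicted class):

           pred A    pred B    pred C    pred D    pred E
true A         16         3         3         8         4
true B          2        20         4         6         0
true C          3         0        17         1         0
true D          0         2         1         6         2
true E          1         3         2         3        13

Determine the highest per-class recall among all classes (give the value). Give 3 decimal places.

0.810

Per-class recall (TP/(TP+FN)):
  A: TP=16, FN=3+3+8+4=18 → 16/34 = 0.4706
  B: TP=20, FN=2+4+6+0=12 → 20/32 = 0.6250
  C: TP=17, FN=3+0+1+0=4 → 17/21 = 0.8095
  D: TP=6, FN=0+2+1+2=5 → 6/11 = 0.5455
  E: TP=13, FN=1+3+2+3=9 → 13/22 = 0.5909
Highest is class 'C' with recall = 0.810.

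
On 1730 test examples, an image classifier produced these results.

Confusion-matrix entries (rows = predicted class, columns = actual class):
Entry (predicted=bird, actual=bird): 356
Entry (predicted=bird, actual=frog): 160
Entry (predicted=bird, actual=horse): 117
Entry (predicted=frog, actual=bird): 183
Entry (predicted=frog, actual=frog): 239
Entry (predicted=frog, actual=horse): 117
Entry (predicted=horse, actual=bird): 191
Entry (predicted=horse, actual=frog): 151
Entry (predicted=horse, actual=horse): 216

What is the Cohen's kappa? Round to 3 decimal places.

0.198

Observed agreement pₒ = trace/N = 811/1730 = 0.4688
Expected agreement pₑ = Σ (rowᵢ·colᵢ)/N² = (730·633 + 550·539 + 450·558)/1730² = 0.3373
κ = (pₒ − pₑ)/(1 − pₑ) = (0.4688 − 0.3373)/(1 − 0.3373) = 0.198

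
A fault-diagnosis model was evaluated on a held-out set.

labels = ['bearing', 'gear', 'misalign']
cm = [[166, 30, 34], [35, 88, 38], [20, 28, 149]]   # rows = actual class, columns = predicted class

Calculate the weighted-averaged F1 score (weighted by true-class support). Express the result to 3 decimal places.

Per-class F1 score (2·TP/(2·TP+FP+FN)):
  bearing: TP=166, FP=35+20=55, FN=30+34=64 → 332/451 = 0.7361
  gear: TP=88, FP=30+28=58, FN=35+38=73 → 176/307 = 0.5733
  misalign: TP=149, FP=34+38=72, FN=20+28=48 → 298/418 = 0.7129
Weighted-F1 score = Σ (supportᵢ/N)·F1 scoreᵢ with N=588: (230/588)·0.7361 + (161/588)·0.5733 + (197/588)·0.7129 = 0.684

0.684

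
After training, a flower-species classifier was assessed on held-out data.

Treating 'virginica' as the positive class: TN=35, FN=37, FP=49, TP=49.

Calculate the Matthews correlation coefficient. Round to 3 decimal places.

-0.014

MCC = (TP·TN − FP·FN) / √((TP+FP)(TP+FN)(TN+FP)(TN+FN))
Numerator = 49·35 − 49·37 = -98
Denominator = √(98·86·84·72) = √50972544 = 7139.5059
MCC = -98 / 7139.5059 = -0.014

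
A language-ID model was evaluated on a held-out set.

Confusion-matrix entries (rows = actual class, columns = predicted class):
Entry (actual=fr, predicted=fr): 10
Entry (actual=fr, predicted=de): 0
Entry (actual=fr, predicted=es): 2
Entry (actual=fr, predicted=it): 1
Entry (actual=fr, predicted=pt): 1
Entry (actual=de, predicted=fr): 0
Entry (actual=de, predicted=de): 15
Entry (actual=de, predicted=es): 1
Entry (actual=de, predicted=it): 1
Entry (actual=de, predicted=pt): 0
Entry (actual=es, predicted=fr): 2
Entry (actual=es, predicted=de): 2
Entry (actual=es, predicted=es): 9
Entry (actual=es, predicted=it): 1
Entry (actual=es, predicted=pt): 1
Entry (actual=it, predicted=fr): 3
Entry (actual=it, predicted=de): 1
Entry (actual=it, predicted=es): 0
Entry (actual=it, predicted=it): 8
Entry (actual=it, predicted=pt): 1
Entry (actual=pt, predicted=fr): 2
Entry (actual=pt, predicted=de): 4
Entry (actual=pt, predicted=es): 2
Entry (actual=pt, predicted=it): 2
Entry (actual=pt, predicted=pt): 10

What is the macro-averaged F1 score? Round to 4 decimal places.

0.6513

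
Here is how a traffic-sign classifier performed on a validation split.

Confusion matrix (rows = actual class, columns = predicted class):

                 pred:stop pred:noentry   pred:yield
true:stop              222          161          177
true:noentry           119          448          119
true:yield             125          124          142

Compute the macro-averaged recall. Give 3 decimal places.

0.471

Per-class recall (TP/(TP+FN)):
  stop: TP=222, FN=161+177=338 → 222/560 = 0.3964
  noentry: TP=448, FN=119+119=238 → 448/686 = 0.6531
  yield: TP=142, FN=125+124=249 → 142/391 = 0.3632
Macro-recall = mean = (0.3964 + 0.6531 + 0.3632) / 3 = 0.471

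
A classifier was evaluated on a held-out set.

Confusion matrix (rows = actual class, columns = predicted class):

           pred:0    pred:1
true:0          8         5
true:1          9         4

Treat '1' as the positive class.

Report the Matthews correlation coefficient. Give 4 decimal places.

MCC = (TP·TN − FP·FN) / √((TP+FP)(TP+FN)(TN+FP)(TN+FN))
Numerator = 4·8 − 5·9 = -13
Denominator = √(9·13·13·17) = √25857 = 160.8011
MCC = -13 / 160.8011 = -0.0808

-0.0808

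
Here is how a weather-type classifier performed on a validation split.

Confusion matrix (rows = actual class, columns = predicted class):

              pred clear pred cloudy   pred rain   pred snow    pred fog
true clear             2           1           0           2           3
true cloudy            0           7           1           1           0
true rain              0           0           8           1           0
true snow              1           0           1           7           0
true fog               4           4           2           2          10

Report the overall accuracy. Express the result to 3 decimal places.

0.596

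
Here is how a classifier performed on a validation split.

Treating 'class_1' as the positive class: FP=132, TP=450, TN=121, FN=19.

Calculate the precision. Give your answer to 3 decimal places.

Precision = TP/(TP+FP) = 450/(450+132) = 450/582 = 0.773

0.773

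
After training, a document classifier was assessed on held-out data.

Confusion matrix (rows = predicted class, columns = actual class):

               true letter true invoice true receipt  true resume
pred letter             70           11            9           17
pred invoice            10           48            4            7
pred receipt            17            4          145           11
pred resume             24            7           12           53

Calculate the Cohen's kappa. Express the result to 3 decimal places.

Observed agreement pₒ = trace/N = 316/449 = 0.7038
Expected agreement pₑ = Σ (rowᵢ·colᵢ)/N² = (121·107 + 70·69 + 170·177 + 88·96)/449² = 0.2793
κ = (pₒ − pₑ)/(1 − pₑ) = (0.7038 − 0.2793)/(1 − 0.2793) = 0.589

0.589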